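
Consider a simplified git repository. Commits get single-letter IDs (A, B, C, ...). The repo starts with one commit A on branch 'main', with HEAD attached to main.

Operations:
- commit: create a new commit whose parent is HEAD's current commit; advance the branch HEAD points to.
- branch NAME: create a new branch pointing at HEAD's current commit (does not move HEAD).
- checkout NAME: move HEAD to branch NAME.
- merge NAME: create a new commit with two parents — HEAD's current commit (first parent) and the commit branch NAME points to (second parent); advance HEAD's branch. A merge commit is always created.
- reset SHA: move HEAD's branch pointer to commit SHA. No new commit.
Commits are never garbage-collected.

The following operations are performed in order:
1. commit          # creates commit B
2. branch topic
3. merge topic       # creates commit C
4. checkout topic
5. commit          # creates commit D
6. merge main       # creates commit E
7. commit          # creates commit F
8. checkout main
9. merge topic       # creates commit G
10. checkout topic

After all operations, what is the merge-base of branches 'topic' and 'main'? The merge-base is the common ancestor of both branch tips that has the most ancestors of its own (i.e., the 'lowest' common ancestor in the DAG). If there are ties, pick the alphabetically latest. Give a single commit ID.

After op 1 (commit): HEAD=main@B [main=B]
After op 2 (branch): HEAD=main@B [main=B topic=B]
After op 3 (merge): HEAD=main@C [main=C topic=B]
After op 4 (checkout): HEAD=topic@B [main=C topic=B]
After op 5 (commit): HEAD=topic@D [main=C topic=D]
After op 6 (merge): HEAD=topic@E [main=C topic=E]
After op 7 (commit): HEAD=topic@F [main=C topic=F]
After op 8 (checkout): HEAD=main@C [main=C topic=F]
After op 9 (merge): HEAD=main@G [main=G topic=F]
After op 10 (checkout): HEAD=topic@F [main=G topic=F]
ancestors(topic=F): ['A', 'B', 'C', 'D', 'E', 'F']
ancestors(main=G): ['A', 'B', 'C', 'D', 'E', 'F', 'G']
common: ['A', 'B', 'C', 'D', 'E', 'F']

Answer: F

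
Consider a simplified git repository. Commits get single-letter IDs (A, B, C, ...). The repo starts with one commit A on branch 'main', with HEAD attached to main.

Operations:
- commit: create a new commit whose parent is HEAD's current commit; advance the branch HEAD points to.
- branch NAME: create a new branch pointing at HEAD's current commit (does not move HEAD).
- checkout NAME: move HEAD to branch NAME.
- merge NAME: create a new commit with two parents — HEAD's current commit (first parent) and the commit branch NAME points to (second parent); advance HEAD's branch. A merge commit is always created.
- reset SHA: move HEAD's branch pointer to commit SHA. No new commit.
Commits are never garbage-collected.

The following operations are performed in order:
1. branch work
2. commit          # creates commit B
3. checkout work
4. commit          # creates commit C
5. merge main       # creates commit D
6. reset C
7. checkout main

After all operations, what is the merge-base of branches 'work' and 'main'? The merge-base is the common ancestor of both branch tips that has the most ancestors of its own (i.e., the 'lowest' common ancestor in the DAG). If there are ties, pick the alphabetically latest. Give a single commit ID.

After op 1 (branch): HEAD=main@A [main=A work=A]
After op 2 (commit): HEAD=main@B [main=B work=A]
After op 3 (checkout): HEAD=work@A [main=B work=A]
After op 4 (commit): HEAD=work@C [main=B work=C]
After op 5 (merge): HEAD=work@D [main=B work=D]
After op 6 (reset): HEAD=work@C [main=B work=C]
After op 7 (checkout): HEAD=main@B [main=B work=C]
ancestors(work=C): ['A', 'C']
ancestors(main=B): ['A', 'B']
common: ['A']

Answer: A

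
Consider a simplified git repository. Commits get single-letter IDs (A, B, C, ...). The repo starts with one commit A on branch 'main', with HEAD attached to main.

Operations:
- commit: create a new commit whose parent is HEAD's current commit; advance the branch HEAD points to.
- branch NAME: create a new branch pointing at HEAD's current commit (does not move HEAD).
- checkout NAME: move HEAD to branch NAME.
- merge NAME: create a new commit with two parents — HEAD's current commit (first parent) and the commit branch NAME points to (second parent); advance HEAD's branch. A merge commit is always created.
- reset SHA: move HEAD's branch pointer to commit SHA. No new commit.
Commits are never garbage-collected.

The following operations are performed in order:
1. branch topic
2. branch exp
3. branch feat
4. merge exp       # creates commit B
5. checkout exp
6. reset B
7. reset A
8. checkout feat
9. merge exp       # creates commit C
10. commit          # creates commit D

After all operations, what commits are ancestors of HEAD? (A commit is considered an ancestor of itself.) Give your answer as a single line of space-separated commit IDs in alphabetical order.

After op 1 (branch): HEAD=main@A [main=A topic=A]
After op 2 (branch): HEAD=main@A [exp=A main=A topic=A]
After op 3 (branch): HEAD=main@A [exp=A feat=A main=A topic=A]
After op 4 (merge): HEAD=main@B [exp=A feat=A main=B topic=A]
After op 5 (checkout): HEAD=exp@A [exp=A feat=A main=B topic=A]
After op 6 (reset): HEAD=exp@B [exp=B feat=A main=B topic=A]
After op 7 (reset): HEAD=exp@A [exp=A feat=A main=B topic=A]
After op 8 (checkout): HEAD=feat@A [exp=A feat=A main=B topic=A]
After op 9 (merge): HEAD=feat@C [exp=A feat=C main=B topic=A]
After op 10 (commit): HEAD=feat@D [exp=A feat=D main=B topic=A]

Answer: A C D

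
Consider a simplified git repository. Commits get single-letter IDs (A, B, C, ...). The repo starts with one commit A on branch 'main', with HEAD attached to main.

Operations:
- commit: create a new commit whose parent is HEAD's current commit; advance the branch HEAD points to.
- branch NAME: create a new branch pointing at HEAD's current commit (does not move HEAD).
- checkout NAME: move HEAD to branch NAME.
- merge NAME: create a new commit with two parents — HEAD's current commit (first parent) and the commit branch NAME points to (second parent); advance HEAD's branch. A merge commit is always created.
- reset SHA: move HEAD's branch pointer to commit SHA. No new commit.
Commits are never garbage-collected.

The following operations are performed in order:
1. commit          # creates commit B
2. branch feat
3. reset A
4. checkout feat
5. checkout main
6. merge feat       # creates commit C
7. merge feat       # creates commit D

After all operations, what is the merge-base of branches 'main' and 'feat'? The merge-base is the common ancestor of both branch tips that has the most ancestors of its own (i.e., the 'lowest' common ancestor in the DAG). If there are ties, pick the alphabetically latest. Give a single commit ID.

Answer: B

Derivation:
After op 1 (commit): HEAD=main@B [main=B]
After op 2 (branch): HEAD=main@B [feat=B main=B]
After op 3 (reset): HEAD=main@A [feat=B main=A]
After op 4 (checkout): HEAD=feat@B [feat=B main=A]
After op 5 (checkout): HEAD=main@A [feat=B main=A]
After op 6 (merge): HEAD=main@C [feat=B main=C]
After op 7 (merge): HEAD=main@D [feat=B main=D]
ancestors(main=D): ['A', 'B', 'C', 'D']
ancestors(feat=B): ['A', 'B']
common: ['A', 'B']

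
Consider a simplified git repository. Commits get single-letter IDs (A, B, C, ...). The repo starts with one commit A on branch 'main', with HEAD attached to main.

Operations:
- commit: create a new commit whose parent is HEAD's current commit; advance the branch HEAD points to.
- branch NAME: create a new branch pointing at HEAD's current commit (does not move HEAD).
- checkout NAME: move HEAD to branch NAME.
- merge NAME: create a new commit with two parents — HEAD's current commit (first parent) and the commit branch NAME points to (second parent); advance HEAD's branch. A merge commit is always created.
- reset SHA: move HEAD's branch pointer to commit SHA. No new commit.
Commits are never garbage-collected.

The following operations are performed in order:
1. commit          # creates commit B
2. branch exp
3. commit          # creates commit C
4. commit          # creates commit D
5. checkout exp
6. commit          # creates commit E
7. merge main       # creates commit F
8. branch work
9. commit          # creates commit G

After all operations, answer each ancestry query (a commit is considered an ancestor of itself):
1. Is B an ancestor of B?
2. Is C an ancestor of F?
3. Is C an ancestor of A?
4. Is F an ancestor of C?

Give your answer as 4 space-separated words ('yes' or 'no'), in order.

After op 1 (commit): HEAD=main@B [main=B]
After op 2 (branch): HEAD=main@B [exp=B main=B]
After op 3 (commit): HEAD=main@C [exp=B main=C]
After op 4 (commit): HEAD=main@D [exp=B main=D]
After op 5 (checkout): HEAD=exp@B [exp=B main=D]
After op 6 (commit): HEAD=exp@E [exp=E main=D]
After op 7 (merge): HEAD=exp@F [exp=F main=D]
After op 8 (branch): HEAD=exp@F [exp=F main=D work=F]
After op 9 (commit): HEAD=exp@G [exp=G main=D work=F]
ancestors(B) = {A,B}; B in? yes
ancestors(F) = {A,B,C,D,E,F}; C in? yes
ancestors(A) = {A}; C in? no
ancestors(C) = {A,B,C}; F in? no

Answer: yes yes no no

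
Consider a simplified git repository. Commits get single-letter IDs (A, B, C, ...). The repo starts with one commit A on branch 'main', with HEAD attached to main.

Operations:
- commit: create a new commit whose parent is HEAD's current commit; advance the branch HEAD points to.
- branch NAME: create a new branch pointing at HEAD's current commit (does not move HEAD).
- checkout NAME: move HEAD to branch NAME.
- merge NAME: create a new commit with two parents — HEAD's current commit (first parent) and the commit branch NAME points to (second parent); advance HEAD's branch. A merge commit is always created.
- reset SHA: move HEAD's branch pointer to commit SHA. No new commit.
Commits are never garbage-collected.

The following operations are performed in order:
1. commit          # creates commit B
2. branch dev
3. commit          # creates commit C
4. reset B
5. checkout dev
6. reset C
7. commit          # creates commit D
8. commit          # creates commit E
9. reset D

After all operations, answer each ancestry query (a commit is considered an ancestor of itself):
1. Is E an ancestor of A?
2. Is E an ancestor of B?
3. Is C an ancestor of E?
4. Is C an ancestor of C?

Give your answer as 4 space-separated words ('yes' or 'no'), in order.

After op 1 (commit): HEAD=main@B [main=B]
After op 2 (branch): HEAD=main@B [dev=B main=B]
After op 3 (commit): HEAD=main@C [dev=B main=C]
After op 4 (reset): HEAD=main@B [dev=B main=B]
After op 5 (checkout): HEAD=dev@B [dev=B main=B]
After op 6 (reset): HEAD=dev@C [dev=C main=B]
After op 7 (commit): HEAD=dev@D [dev=D main=B]
After op 8 (commit): HEAD=dev@E [dev=E main=B]
After op 9 (reset): HEAD=dev@D [dev=D main=B]
ancestors(A) = {A}; E in? no
ancestors(B) = {A,B}; E in? no
ancestors(E) = {A,B,C,D,E}; C in? yes
ancestors(C) = {A,B,C}; C in? yes

Answer: no no yes yes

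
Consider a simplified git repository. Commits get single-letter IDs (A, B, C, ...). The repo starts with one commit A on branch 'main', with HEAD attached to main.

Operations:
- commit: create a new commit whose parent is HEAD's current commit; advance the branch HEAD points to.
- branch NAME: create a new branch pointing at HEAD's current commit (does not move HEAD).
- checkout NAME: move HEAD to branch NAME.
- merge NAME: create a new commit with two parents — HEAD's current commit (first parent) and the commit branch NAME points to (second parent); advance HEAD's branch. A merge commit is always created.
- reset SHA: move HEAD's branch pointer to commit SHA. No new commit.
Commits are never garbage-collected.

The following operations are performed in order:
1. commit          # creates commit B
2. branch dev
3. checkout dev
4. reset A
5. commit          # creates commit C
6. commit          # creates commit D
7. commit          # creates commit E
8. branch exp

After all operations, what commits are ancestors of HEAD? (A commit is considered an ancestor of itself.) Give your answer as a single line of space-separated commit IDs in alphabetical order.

Answer: A C D E

Derivation:
After op 1 (commit): HEAD=main@B [main=B]
After op 2 (branch): HEAD=main@B [dev=B main=B]
After op 3 (checkout): HEAD=dev@B [dev=B main=B]
After op 4 (reset): HEAD=dev@A [dev=A main=B]
After op 5 (commit): HEAD=dev@C [dev=C main=B]
After op 6 (commit): HEAD=dev@D [dev=D main=B]
After op 7 (commit): HEAD=dev@E [dev=E main=B]
After op 8 (branch): HEAD=dev@E [dev=E exp=E main=B]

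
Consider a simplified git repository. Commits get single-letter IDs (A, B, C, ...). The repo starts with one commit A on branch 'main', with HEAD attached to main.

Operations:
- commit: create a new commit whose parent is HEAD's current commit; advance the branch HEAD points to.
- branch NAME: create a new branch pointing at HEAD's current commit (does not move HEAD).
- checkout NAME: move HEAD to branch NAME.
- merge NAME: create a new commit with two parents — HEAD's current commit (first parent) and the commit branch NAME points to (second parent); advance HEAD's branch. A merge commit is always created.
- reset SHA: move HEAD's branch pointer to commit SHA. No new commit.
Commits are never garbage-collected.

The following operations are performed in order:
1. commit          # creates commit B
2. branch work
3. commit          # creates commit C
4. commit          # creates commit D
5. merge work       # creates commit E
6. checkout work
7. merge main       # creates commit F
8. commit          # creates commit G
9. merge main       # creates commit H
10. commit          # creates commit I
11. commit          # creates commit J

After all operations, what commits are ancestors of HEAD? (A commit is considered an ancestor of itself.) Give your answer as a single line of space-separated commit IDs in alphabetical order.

After op 1 (commit): HEAD=main@B [main=B]
After op 2 (branch): HEAD=main@B [main=B work=B]
After op 3 (commit): HEAD=main@C [main=C work=B]
After op 4 (commit): HEAD=main@D [main=D work=B]
After op 5 (merge): HEAD=main@E [main=E work=B]
After op 6 (checkout): HEAD=work@B [main=E work=B]
After op 7 (merge): HEAD=work@F [main=E work=F]
After op 8 (commit): HEAD=work@G [main=E work=G]
After op 9 (merge): HEAD=work@H [main=E work=H]
After op 10 (commit): HEAD=work@I [main=E work=I]
After op 11 (commit): HEAD=work@J [main=E work=J]

Answer: A B C D E F G H I J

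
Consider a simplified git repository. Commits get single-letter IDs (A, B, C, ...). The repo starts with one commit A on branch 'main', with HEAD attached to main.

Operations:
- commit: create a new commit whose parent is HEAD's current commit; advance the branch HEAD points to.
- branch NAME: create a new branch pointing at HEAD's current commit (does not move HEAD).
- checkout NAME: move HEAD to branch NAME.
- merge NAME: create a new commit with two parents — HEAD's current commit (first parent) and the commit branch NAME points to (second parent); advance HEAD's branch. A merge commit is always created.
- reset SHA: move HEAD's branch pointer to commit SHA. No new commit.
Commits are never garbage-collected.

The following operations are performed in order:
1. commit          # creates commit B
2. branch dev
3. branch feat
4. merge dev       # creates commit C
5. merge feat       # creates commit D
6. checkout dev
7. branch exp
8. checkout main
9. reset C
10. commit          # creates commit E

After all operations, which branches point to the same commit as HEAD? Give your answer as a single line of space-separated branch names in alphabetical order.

After op 1 (commit): HEAD=main@B [main=B]
After op 2 (branch): HEAD=main@B [dev=B main=B]
After op 3 (branch): HEAD=main@B [dev=B feat=B main=B]
After op 4 (merge): HEAD=main@C [dev=B feat=B main=C]
After op 5 (merge): HEAD=main@D [dev=B feat=B main=D]
After op 6 (checkout): HEAD=dev@B [dev=B feat=B main=D]
After op 7 (branch): HEAD=dev@B [dev=B exp=B feat=B main=D]
After op 8 (checkout): HEAD=main@D [dev=B exp=B feat=B main=D]
After op 9 (reset): HEAD=main@C [dev=B exp=B feat=B main=C]
After op 10 (commit): HEAD=main@E [dev=B exp=B feat=B main=E]

Answer: main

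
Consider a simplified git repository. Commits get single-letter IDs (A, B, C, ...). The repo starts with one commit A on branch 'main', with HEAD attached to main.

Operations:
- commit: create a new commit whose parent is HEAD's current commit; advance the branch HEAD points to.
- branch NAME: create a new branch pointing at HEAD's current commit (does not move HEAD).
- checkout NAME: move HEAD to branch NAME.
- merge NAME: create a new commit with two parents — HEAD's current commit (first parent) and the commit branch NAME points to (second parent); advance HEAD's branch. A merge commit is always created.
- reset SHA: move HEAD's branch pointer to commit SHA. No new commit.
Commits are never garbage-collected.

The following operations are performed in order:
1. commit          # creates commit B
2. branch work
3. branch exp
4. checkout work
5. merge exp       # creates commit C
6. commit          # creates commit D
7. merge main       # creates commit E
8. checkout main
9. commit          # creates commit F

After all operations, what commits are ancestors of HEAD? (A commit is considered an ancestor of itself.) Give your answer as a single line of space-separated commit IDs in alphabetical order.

Answer: A B F

Derivation:
After op 1 (commit): HEAD=main@B [main=B]
After op 2 (branch): HEAD=main@B [main=B work=B]
After op 3 (branch): HEAD=main@B [exp=B main=B work=B]
After op 4 (checkout): HEAD=work@B [exp=B main=B work=B]
After op 5 (merge): HEAD=work@C [exp=B main=B work=C]
After op 6 (commit): HEAD=work@D [exp=B main=B work=D]
After op 7 (merge): HEAD=work@E [exp=B main=B work=E]
After op 8 (checkout): HEAD=main@B [exp=B main=B work=E]
After op 9 (commit): HEAD=main@F [exp=B main=F work=E]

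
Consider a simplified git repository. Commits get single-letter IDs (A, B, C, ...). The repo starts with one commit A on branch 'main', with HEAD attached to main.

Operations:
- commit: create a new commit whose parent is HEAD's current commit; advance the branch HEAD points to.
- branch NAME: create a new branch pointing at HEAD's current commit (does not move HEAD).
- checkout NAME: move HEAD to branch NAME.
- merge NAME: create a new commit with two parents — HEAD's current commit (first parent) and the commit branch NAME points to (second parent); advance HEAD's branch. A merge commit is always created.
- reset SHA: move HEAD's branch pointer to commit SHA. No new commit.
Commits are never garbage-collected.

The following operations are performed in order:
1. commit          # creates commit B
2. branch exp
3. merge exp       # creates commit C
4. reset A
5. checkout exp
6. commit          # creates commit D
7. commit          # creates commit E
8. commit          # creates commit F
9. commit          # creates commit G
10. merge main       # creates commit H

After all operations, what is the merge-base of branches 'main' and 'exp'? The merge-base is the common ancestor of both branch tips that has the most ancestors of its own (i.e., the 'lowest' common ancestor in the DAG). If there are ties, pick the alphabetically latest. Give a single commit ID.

After op 1 (commit): HEAD=main@B [main=B]
After op 2 (branch): HEAD=main@B [exp=B main=B]
After op 3 (merge): HEAD=main@C [exp=B main=C]
After op 4 (reset): HEAD=main@A [exp=B main=A]
After op 5 (checkout): HEAD=exp@B [exp=B main=A]
After op 6 (commit): HEAD=exp@D [exp=D main=A]
After op 7 (commit): HEAD=exp@E [exp=E main=A]
After op 8 (commit): HEAD=exp@F [exp=F main=A]
After op 9 (commit): HEAD=exp@G [exp=G main=A]
After op 10 (merge): HEAD=exp@H [exp=H main=A]
ancestors(main=A): ['A']
ancestors(exp=H): ['A', 'B', 'D', 'E', 'F', 'G', 'H']
common: ['A']

Answer: A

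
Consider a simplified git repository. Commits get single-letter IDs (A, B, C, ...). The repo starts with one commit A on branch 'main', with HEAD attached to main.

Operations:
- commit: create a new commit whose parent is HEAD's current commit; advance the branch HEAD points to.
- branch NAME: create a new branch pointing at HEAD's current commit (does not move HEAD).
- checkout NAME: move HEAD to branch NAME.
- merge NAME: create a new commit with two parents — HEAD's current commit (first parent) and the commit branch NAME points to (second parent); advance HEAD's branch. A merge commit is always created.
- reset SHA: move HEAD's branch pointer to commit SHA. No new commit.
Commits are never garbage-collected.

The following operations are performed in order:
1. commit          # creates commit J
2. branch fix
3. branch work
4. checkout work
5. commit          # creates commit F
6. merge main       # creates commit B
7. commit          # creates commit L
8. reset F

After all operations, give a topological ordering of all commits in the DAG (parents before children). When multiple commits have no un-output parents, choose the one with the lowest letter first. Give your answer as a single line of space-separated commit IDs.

Answer: A J F B L

Derivation:
After op 1 (commit): HEAD=main@J [main=J]
After op 2 (branch): HEAD=main@J [fix=J main=J]
After op 3 (branch): HEAD=main@J [fix=J main=J work=J]
After op 4 (checkout): HEAD=work@J [fix=J main=J work=J]
After op 5 (commit): HEAD=work@F [fix=J main=J work=F]
After op 6 (merge): HEAD=work@B [fix=J main=J work=B]
After op 7 (commit): HEAD=work@L [fix=J main=J work=L]
After op 8 (reset): HEAD=work@F [fix=J main=J work=F]
commit A: parents=[]
commit B: parents=['F', 'J']
commit F: parents=['J']
commit J: parents=['A']
commit L: parents=['B']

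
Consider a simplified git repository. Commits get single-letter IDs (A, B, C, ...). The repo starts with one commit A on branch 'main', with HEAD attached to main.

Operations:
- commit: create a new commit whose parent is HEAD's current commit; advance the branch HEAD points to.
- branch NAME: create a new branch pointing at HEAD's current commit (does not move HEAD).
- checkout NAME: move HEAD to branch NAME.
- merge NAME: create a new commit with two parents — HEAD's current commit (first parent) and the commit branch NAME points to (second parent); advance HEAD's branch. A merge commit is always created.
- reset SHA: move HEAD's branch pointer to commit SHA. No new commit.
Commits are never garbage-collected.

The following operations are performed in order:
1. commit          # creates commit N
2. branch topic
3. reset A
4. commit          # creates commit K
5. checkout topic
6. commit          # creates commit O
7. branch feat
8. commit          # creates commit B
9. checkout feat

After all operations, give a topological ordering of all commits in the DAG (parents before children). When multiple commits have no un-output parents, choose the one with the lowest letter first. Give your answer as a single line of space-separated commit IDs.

After op 1 (commit): HEAD=main@N [main=N]
After op 2 (branch): HEAD=main@N [main=N topic=N]
After op 3 (reset): HEAD=main@A [main=A topic=N]
After op 4 (commit): HEAD=main@K [main=K topic=N]
After op 5 (checkout): HEAD=topic@N [main=K topic=N]
After op 6 (commit): HEAD=topic@O [main=K topic=O]
After op 7 (branch): HEAD=topic@O [feat=O main=K topic=O]
After op 8 (commit): HEAD=topic@B [feat=O main=K topic=B]
After op 9 (checkout): HEAD=feat@O [feat=O main=K topic=B]
commit A: parents=[]
commit B: parents=['O']
commit K: parents=['A']
commit N: parents=['A']
commit O: parents=['N']

Answer: A K N O B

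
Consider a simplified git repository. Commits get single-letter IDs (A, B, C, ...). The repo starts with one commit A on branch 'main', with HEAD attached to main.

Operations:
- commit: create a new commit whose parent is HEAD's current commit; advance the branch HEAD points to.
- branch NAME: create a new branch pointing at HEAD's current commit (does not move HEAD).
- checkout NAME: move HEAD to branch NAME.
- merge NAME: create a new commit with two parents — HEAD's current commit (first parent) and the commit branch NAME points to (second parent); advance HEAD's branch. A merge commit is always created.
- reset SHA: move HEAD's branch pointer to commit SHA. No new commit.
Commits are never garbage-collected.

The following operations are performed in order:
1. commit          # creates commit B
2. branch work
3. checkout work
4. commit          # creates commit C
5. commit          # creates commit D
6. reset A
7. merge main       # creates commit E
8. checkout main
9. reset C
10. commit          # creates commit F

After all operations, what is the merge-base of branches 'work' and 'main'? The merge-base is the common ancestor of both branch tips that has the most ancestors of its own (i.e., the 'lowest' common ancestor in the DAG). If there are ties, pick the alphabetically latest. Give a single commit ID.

Answer: B

Derivation:
After op 1 (commit): HEAD=main@B [main=B]
After op 2 (branch): HEAD=main@B [main=B work=B]
After op 3 (checkout): HEAD=work@B [main=B work=B]
After op 4 (commit): HEAD=work@C [main=B work=C]
After op 5 (commit): HEAD=work@D [main=B work=D]
After op 6 (reset): HEAD=work@A [main=B work=A]
After op 7 (merge): HEAD=work@E [main=B work=E]
After op 8 (checkout): HEAD=main@B [main=B work=E]
After op 9 (reset): HEAD=main@C [main=C work=E]
After op 10 (commit): HEAD=main@F [main=F work=E]
ancestors(work=E): ['A', 'B', 'E']
ancestors(main=F): ['A', 'B', 'C', 'F']
common: ['A', 'B']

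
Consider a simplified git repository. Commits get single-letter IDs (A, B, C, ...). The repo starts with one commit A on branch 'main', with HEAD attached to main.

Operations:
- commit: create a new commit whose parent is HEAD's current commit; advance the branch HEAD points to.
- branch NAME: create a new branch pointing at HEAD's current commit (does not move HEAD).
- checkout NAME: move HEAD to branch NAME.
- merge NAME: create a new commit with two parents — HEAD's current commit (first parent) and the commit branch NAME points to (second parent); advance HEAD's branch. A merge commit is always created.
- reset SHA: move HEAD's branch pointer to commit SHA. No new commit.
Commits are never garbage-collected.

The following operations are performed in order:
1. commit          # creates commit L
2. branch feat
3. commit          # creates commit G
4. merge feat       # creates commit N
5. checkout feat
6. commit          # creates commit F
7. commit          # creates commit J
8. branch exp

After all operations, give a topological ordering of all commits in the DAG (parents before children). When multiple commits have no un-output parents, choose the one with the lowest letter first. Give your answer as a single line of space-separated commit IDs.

After op 1 (commit): HEAD=main@L [main=L]
After op 2 (branch): HEAD=main@L [feat=L main=L]
After op 3 (commit): HEAD=main@G [feat=L main=G]
After op 4 (merge): HEAD=main@N [feat=L main=N]
After op 5 (checkout): HEAD=feat@L [feat=L main=N]
After op 6 (commit): HEAD=feat@F [feat=F main=N]
After op 7 (commit): HEAD=feat@J [feat=J main=N]
After op 8 (branch): HEAD=feat@J [exp=J feat=J main=N]
commit A: parents=[]
commit F: parents=['L']
commit G: parents=['L']
commit J: parents=['F']
commit L: parents=['A']
commit N: parents=['G', 'L']

Answer: A L F G J N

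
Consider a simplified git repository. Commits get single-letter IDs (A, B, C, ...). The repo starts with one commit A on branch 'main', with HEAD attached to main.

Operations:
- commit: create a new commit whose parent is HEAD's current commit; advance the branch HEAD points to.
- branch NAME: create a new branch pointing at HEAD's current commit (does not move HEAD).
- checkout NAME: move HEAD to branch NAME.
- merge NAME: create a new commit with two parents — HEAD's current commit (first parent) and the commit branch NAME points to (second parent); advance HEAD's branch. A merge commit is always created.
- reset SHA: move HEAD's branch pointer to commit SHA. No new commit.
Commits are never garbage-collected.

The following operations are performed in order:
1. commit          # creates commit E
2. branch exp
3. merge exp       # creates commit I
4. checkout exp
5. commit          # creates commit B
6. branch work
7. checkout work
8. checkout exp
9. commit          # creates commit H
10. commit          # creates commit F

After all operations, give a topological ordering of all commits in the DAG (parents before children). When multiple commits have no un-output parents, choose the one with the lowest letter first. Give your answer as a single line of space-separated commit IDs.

Answer: A E B H F I

Derivation:
After op 1 (commit): HEAD=main@E [main=E]
After op 2 (branch): HEAD=main@E [exp=E main=E]
After op 3 (merge): HEAD=main@I [exp=E main=I]
After op 4 (checkout): HEAD=exp@E [exp=E main=I]
After op 5 (commit): HEAD=exp@B [exp=B main=I]
After op 6 (branch): HEAD=exp@B [exp=B main=I work=B]
After op 7 (checkout): HEAD=work@B [exp=B main=I work=B]
After op 8 (checkout): HEAD=exp@B [exp=B main=I work=B]
After op 9 (commit): HEAD=exp@H [exp=H main=I work=B]
After op 10 (commit): HEAD=exp@F [exp=F main=I work=B]
commit A: parents=[]
commit B: parents=['E']
commit E: parents=['A']
commit F: parents=['H']
commit H: parents=['B']
commit I: parents=['E', 'E']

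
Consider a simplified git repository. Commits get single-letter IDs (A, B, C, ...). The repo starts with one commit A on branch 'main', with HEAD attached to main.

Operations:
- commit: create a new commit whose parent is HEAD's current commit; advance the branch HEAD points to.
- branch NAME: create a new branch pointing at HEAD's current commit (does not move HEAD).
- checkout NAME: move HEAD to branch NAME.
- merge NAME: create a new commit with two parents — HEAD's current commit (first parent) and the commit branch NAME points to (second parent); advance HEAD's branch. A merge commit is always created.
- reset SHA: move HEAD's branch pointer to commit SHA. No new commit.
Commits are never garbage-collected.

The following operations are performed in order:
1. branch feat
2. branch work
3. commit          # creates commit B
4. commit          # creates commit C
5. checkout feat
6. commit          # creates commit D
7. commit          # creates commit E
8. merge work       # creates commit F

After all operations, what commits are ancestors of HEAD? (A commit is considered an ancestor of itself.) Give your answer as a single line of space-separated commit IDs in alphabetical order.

Answer: A D E F

Derivation:
After op 1 (branch): HEAD=main@A [feat=A main=A]
After op 2 (branch): HEAD=main@A [feat=A main=A work=A]
After op 3 (commit): HEAD=main@B [feat=A main=B work=A]
After op 4 (commit): HEAD=main@C [feat=A main=C work=A]
After op 5 (checkout): HEAD=feat@A [feat=A main=C work=A]
After op 6 (commit): HEAD=feat@D [feat=D main=C work=A]
After op 7 (commit): HEAD=feat@E [feat=E main=C work=A]
After op 8 (merge): HEAD=feat@F [feat=F main=C work=A]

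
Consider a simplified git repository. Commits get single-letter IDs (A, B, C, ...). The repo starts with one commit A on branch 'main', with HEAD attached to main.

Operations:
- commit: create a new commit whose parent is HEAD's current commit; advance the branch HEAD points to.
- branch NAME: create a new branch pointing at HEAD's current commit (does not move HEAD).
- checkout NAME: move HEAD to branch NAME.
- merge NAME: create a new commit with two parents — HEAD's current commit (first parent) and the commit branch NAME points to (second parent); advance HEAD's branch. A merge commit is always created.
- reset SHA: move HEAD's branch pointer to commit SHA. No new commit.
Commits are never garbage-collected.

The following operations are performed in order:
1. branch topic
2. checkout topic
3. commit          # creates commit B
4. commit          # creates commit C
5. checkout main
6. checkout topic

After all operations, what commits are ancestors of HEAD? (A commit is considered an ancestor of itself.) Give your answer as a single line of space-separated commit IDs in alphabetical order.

Answer: A B C

Derivation:
After op 1 (branch): HEAD=main@A [main=A topic=A]
After op 2 (checkout): HEAD=topic@A [main=A topic=A]
After op 3 (commit): HEAD=topic@B [main=A topic=B]
After op 4 (commit): HEAD=topic@C [main=A topic=C]
After op 5 (checkout): HEAD=main@A [main=A topic=C]
After op 6 (checkout): HEAD=topic@C [main=A topic=C]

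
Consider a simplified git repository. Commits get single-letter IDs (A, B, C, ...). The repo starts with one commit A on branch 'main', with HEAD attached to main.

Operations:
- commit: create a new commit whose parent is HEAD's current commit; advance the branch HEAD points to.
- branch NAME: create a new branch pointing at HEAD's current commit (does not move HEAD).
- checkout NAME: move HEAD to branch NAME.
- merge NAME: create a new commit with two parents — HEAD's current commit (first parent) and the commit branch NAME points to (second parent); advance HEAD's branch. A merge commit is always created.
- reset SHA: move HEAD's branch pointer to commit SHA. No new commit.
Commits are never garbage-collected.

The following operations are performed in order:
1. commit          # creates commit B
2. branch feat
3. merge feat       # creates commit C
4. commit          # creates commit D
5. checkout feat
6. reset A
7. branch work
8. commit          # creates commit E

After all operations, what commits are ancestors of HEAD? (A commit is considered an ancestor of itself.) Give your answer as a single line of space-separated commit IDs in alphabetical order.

After op 1 (commit): HEAD=main@B [main=B]
After op 2 (branch): HEAD=main@B [feat=B main=B]
After op 3 (merge): HEAD=main@C [feat=B main=C]
After op 4 (commit): HEAD=main@D [feat=B main=D]
After op 5 (checkout): HEAD=feat@B [feat=B main=D]
After op 6 (reset): HEAD=feat@A [feat=A main=D]
After op 7 (branch): HEAD=feat@A [feat=A main=D work=A]
After op 8 (commit): HEAD=feat@E [feat=E main=D work=A]

Answer: A E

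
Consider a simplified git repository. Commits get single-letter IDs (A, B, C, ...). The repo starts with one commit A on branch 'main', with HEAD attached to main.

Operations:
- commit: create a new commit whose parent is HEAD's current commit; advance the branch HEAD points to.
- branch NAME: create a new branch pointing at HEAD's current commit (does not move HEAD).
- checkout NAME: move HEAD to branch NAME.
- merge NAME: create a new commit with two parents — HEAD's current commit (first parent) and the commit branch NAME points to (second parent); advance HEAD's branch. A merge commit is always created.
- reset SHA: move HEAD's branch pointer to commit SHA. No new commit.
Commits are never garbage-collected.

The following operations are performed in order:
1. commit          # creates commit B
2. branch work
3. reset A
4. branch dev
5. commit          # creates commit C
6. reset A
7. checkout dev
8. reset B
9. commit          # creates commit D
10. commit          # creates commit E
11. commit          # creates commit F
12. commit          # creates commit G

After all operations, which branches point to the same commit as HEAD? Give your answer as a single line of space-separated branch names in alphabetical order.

After op 1 (commit): HEAD=main@B [main=B]
After op 2 (branch): HEAD=main@B [main=B work=B]
After op 3 (reset): HEAD=main@A [main=A work=B]
After op 4 (branch): HEAD=main@A [dev=A main=A work=B]
After op 5 (commit): HEAD=main@C [dev=A main=C work=B]
After op 6 (reset): HEAD=main@A [dev=A main=A work=B]
After op 7 (checkout): HEAD=dev@A [dev=A main=A work=B]
After op 8 (reset): HEAD=dev@B [dev=B main=A work=B]
After op 9 (commit): HEAD=dev@D [dev=D main=A work=B]
After op 10 (commit): HEAD=dev@E [dev=E main=A work=B]
After op 11 (commit): HEAD=dev@F [dev=F main=A work=B]
After op 12 (commit): HEAD=dev@G [dev=G main=A work=B]

Answer: dev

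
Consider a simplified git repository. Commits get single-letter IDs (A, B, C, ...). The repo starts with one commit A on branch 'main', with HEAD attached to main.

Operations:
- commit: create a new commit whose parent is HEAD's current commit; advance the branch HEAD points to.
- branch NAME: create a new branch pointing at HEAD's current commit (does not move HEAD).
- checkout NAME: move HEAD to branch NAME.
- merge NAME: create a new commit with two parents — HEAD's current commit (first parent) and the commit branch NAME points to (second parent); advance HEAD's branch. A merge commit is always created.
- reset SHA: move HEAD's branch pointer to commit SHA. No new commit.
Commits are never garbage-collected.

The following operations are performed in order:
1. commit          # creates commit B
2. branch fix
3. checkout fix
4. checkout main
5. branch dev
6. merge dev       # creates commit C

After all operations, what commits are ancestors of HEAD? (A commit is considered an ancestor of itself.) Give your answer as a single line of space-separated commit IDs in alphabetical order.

After op 1 (commit): HEAD=main@B [main=B]
After op 2 (branch): HEAD=main@B [fix=B main=B]
After op 3 (checkout): HEAD=fix@B [fix=B main=B]
After op 4 (checkout): HEAD=main@B [fix=B main=B]
After op 5 (branch): HEAD=main@B [dev=B fix=B main=B]
After op 6 (merge): HEAD=main@C [dev=B fix=B main=C]

Answer: A B C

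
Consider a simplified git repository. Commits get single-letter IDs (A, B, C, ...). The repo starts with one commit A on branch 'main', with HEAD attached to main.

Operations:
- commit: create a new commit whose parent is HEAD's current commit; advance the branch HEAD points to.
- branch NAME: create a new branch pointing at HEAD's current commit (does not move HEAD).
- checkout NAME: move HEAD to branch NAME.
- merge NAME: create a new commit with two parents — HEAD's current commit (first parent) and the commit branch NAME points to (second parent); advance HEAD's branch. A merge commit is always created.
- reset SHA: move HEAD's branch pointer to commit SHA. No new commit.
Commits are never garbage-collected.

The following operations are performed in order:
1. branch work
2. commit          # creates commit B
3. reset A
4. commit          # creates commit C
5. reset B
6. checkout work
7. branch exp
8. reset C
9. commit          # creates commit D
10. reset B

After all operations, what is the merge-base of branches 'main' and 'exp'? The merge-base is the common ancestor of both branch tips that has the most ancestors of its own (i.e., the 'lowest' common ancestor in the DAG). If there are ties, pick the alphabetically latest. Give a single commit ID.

After op 1 (branch): HEAD=main@A [main=A work=A]
After op 2 (commit): HEAD=main@B [main=B work=A]
After op 3 (reset): HEAD=main@A [main=A work=A]
After op 4 (commit): HEAD=main@C [main=C work=A]
After op 5 (reset): HEAD=main@B [main=B work=A]
After op 6 (checkout): HEAD=work@A [main=B work=A]
After op 7 (branch): HEAD=work@A [exp=A main=B work=A]
After op 8 (reset): HEAD=work@C [exp=A main=B work=C]
After op 9 (commit): HEAD=work@D [exp=A main=B work=D]
After op 10 (reset): HEAD=work@B [exp=A main=B work=B]
ancestors(main=B): ['A', 'B']
ancestors(exp=A): ['A']
common: ['A']

Answer: A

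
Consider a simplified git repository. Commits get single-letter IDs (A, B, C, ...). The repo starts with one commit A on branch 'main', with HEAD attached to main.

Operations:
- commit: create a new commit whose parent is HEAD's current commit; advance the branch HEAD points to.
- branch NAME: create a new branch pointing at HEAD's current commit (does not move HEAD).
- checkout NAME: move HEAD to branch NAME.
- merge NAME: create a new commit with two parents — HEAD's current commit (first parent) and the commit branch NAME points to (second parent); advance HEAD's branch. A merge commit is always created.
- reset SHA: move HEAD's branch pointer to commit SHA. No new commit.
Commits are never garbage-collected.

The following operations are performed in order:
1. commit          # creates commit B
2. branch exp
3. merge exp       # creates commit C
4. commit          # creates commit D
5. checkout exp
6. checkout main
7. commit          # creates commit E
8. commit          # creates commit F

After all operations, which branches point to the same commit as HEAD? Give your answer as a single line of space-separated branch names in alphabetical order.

After op 1 (commit): HEAD=main@B [main=B]
After op 2 (branch): HEAD=main@B [exp=B main=B]
After op 3 (merge): HEAD=main@C [exp=B main=C]
After op 4 (commit): HEAD=main@D [exp=B main=D]
After op 5 (checkout): HEAD=exp@B [exp=B main=D]
After op 6 (checkout): HEAD=main@D [exp=B main=D]
After op 7 (commit): HEAD=main@E [exp=B main=E]
After op 8 (commit): HEAD=main@F [exp=B main=F]

Answer: main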